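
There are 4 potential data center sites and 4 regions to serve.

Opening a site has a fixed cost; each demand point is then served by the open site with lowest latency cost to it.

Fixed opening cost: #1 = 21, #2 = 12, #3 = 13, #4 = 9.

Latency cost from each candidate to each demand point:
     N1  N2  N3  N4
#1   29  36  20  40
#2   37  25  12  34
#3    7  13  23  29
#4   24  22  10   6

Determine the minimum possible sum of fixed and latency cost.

Open {#3, #4}: assign each demand point to its cheapest open site.
  N1→#3 7, N2→#3 13, N3→#4 10, N4→#4 6
  latency cost 36, fixed 22 → total 58.
Compare {#2, #3, #4}: latency cost 36 + fixed 34 = 70.
Compare {#4}: latency cost 62 + fixed 9 = 71.
Compare {#1, #3, #4}: latency cost 36 + fixed 43 = 79.
All other subsets cost ≥ 70. Minimum total cost: 58.

58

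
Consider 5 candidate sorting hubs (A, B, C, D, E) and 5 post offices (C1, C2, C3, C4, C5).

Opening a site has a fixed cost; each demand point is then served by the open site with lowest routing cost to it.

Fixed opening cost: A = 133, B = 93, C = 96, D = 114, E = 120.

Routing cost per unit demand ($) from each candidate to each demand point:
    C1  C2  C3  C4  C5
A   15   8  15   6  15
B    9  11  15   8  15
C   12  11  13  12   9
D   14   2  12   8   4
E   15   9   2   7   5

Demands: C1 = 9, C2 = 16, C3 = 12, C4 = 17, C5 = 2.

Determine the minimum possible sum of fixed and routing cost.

Open {D, E}: assign each demand point to its cheapest open site.
  C1→D 9×14=126, C2→D 16×2=32, C3→E 12×2=24, C4→E 17×7=119, C5→D 2×4=8
  routing cost 309, fixed 234 → total 543.
Compare {E}: routing cost 432 + fixed 120 = 552.
Compare {D}: routing cost 446 + fixed 114 = 560.
Compare {B, E}: routing cost 378 + fixed 213 = 591.
All other subsets cost ≥ 552. Minimum total cost: 543.

543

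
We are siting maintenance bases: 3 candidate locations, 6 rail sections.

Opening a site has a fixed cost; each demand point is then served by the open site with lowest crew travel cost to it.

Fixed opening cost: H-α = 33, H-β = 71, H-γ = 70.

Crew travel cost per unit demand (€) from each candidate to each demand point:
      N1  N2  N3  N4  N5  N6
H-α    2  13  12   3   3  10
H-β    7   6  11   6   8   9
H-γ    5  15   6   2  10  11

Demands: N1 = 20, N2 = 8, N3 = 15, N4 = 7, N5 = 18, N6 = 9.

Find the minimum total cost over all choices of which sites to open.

Open {H-α, H-γ}: assign each demand point to its cheapest open site.
  N1→H-α 20×2=40, N2→H-α 8×13=104, N3→H-γ 15×6=90, N4→H-γ 7×2=14, N5→H-α 18×3=54, N6→H-α 9×10=90
  crew travel cost 392, fixed 103 → total 495.
Compare {H-α, H-β, H-γ}: crew travel cost 327 + fixed 174 = 501.
Compare {H-α, H-β}: crew travel cost 409 + fixed 104 = 513.
Compare {H-α}: crew travel cost 489 + fixed 33 = 522.
All other subsets cost ≥ 501. Minimum total cost: 495.

495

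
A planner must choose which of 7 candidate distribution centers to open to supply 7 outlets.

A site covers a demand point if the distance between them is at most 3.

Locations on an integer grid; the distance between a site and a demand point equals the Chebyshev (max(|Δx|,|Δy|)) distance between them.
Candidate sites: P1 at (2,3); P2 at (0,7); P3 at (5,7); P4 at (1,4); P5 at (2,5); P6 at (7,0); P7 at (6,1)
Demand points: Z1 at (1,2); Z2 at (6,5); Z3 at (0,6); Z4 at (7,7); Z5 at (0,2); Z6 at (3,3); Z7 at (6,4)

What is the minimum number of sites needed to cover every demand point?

2

Coverage sets (demand points within 3 of each site):
  P1: {Z1, Z3, Z5, Z6}
  P2: {Z3}
  P3: {Z2, Z4, Z7}
  P4: {Z1, Z3, Z5, Z6}
  P5: {Z1, Z3, Z5, Z6}
  P6: {}
  P7: {Z6, Z7}
No single site covers all 7 demand points.
But {P1, P3} covers everything, so the minimum is 2.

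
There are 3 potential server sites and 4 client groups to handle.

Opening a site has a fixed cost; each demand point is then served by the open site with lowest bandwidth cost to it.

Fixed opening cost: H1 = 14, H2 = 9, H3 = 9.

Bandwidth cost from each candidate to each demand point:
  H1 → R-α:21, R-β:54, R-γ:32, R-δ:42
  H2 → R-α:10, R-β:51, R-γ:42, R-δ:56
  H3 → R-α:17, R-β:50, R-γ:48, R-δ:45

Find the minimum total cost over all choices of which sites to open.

158

Open {H1, H2}: assign each demand point to its cheapest open site.
  R-α→H2 10, R-β→H2 51, R-γ→H1 32, R-δ→H1 42
  bandwidth cost 135, fixed 23 → total 158.
Compare {H1}: bandwidth cost 149 + fixed 14 = 163.
Compare {H1, H3}: bandwidth cost 141 + fixed 23 = 164.
Compare {H2, H3}: bandwidth cost 147 + fixed 18 = 165.
All other subsets cost ≥ 163. Minimum total cost: 158.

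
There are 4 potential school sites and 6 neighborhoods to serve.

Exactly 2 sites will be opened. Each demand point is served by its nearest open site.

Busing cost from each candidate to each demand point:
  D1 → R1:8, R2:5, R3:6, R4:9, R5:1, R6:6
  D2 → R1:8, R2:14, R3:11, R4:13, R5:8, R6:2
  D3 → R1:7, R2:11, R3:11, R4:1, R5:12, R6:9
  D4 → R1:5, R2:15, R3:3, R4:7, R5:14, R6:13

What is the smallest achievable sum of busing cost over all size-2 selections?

26

Open {D1, D3}.
  R1→D3 7, R2→D1 5, R3→D1 6, R4→D3 1, R5→D1 1, R6→D1 6  ⇒ total 26.
Compare {D1, D4}: total 27.
Compare {D1, D2}: total 31.
No size-2 selection does better; minimum is 26.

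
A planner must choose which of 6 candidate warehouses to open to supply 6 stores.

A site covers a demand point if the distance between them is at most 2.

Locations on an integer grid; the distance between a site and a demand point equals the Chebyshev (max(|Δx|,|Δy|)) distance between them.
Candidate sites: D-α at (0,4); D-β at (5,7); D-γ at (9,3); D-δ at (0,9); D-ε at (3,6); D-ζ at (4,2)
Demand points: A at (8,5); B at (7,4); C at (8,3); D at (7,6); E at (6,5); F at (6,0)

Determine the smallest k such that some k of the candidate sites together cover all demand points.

Coverage sets (demand points within 2 of each site):
  D-α: {}
  D-β: {D, E}
  D-γ: {A, B, C}
  D-δ: {}
  D-ε: {}
  D-ζ: {F}
No 2 sites suffice: every size-2 union leaves at least one demand point uncovered.
But {D-β, D-γ, D-ζ} covers everything, so the minimum is 3.

3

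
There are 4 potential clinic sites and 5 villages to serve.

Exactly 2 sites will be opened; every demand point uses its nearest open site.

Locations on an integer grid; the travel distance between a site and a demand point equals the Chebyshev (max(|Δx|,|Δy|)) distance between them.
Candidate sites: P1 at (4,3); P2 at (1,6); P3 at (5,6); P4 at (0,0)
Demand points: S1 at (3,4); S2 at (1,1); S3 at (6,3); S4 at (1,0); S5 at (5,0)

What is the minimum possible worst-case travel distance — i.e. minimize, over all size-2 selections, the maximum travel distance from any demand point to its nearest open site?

3

Open {P1, P2}.
  Farthest demand point is S2 at travel distance 3 (to P1); all others are ≤ 3.
With {P1, P3} the worst case is 3.
With {P1, P4} the worst case is 3.
No size-2 selection achieves below 3.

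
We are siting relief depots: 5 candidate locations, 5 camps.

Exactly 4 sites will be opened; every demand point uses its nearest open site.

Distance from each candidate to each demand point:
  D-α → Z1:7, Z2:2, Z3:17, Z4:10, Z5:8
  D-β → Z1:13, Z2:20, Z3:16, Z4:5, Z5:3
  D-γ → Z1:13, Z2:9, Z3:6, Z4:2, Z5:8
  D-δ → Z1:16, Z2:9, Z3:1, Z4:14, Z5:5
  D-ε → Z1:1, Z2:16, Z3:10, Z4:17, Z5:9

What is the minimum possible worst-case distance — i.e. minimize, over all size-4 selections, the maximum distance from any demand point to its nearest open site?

Open {D-α, D-β, D-δ, D-ε}.
  Farthest demand point is Z4 at distance 5 (to D-β); all others are ≤ 5.
With {D-α, D-γ, D-δ, D-ε} the worst case is 5.
With {D-α, D-β, D-γ, D-ε} the worst case is 6.
No size-4 selection achieves below 5.

5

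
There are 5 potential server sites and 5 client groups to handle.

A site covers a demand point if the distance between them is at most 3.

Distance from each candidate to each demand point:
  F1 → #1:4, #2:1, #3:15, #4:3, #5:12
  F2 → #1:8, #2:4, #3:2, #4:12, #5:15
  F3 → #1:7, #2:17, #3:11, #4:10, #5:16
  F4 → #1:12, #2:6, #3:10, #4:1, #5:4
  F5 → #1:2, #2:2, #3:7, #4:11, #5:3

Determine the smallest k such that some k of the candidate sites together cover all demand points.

Coverage sets (demand points within 3 of each site):
  F1: {#2, #4}
  F2: {#3}
  F3: {}
  F4: {#4}
  F5: {#1, #2, #5}
No 2 sites suffice: every size-2 union leaves at least one demand point uncovered.
But {F1, F2, F5} covers everything, so the minimum is 3.

3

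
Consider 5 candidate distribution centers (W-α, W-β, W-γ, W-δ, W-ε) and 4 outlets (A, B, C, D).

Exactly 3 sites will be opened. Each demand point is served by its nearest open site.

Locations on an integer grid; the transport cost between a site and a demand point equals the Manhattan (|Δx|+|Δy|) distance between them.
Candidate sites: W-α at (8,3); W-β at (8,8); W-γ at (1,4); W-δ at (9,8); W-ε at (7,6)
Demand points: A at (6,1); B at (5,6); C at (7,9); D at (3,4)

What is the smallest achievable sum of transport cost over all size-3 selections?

11

Open {W-α, W-γ, W-ε}.
  A→W-α 4, B→W-ε 2, C→W-ε 3, D→W-γ 2  ⇒ total 11.
Compare {W-β, W-γ, W-ε}: total 12.
Compare {W-α, W-β, W-γ}: total 13.
No size-3 selection does better; minimum is 11.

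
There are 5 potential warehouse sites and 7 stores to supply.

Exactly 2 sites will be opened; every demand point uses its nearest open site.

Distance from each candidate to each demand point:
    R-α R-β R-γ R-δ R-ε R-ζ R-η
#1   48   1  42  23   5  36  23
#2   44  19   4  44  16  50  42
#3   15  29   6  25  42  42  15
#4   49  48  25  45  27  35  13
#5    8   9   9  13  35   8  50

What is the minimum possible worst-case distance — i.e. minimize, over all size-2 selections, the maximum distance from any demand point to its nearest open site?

Open {#1, #5}.
  Farthest demand point is R-η at distance 23 (to #1); all others are ≤ 23.
With {#4, #5} the worst case is 27.
With {#3, #4} the worst case is 35.
No size-2 selection achieves below 23.

23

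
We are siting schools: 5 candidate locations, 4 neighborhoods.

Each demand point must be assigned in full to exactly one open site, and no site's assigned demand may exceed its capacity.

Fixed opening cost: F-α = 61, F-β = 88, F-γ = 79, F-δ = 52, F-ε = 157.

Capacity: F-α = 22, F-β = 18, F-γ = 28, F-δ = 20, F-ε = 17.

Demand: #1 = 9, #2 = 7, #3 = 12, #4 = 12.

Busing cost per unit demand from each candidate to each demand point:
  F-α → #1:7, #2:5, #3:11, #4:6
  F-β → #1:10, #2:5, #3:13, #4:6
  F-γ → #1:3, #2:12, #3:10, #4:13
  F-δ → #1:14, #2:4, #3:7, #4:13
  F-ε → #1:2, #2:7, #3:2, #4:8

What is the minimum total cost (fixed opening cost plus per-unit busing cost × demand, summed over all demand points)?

Open {F-α, F-δ}; cheapest assignment that respects the capacities:
  F-α (cap 22, load 21): #1, #4 — cost 9×7 + 12×6 = 135
  F-δ (cap 20, load 19): #2, #3 — cost 7×4 + 12×7 = 112
  Shipping 247, fixed 113 → total 360.
  Any other capacity-feasible assignment to {F-α, F-δ} ships for at least 247.
Compare {F-α, F-γ}: its best feasible assignment gives total 394.
Compare {F-α, F-γ, F-δ}: its best feasible assignment gives total 403.
Every other set of open sites that can feasibly serve all demand totals ≥ 394 even under its best assignment. Minimum: 360.

360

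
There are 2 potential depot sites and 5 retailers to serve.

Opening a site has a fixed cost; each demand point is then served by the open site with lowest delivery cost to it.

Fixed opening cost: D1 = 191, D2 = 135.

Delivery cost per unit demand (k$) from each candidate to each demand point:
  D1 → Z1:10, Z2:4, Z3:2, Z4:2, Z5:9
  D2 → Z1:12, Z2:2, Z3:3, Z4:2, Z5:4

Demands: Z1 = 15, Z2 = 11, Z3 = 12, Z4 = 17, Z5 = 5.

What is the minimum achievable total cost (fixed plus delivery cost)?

427

Open {D2}: assign each demand point to its cheapest open site.
  Z1→D2 15×12=180, Z2→D2 11×2=22, Z3→D2 12×3=36, Z4→D2 17×2=34, Z5→D2 5×4=20
  delivery cost 292, fixed 135 → total 427.
Compare {D1}: delivery cost 297 + fixed 191 = 488.
Compare {D1, D2}: delivery cost 250 + fixed 326 = 576.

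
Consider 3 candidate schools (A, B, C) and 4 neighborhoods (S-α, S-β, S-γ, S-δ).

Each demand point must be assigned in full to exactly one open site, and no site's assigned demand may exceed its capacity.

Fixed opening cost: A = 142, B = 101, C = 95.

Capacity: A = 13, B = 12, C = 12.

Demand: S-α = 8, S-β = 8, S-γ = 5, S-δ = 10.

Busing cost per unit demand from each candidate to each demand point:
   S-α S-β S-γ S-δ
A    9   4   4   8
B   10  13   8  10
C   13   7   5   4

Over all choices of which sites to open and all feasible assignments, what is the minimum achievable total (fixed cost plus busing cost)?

510

Open {A, B, C}; cheapest assignment that respects the capacities:
  A (cap 13, load 13): S-β, S-γ — cost 8×4 + 5×4 = 52
  B (cap 12, load 8): S-α — cost 8×10 = 80
  C (cap 12, load 10): S-δ — cost 10×4 = 40
  Shipping 172, fixed 338 → total 510.
  Any other capacity-feasible assignment to {A, B, C} ships for at least 172.
Total demand is 31 and no other set of sites has combined capacity ≥ 31, so {A, B, C} is the only feasible choice of open sites. Minimum: 510.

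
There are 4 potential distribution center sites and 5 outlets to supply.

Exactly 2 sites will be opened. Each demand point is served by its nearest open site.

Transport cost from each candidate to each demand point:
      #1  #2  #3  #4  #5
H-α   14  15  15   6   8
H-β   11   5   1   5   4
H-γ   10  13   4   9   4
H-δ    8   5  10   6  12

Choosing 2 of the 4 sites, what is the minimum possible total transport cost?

23

Open {H-β, H-δ}.
  #1→H-δ 8, #2→H-β 5, #3→H-β 1, #4→H-β 5, #5→H-β 4  ⇒ total 23.
Compare {H-β, H-γ}: total 25.
Compare {H-α, H-β}: total 26.
No size-2 selection does better; minimum is 23.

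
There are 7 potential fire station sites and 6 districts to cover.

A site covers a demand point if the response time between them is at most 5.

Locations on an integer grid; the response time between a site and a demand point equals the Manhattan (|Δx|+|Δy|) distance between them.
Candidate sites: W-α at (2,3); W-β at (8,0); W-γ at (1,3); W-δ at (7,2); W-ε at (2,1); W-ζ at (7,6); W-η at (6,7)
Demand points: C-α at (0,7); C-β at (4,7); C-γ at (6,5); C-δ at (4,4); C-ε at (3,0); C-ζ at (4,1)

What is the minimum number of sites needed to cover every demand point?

Coverage sets (demand points within 5 of each site):
  W-α: {C-δ, C-ε, C-ζ}
  W-β: {C-ε, C-ζ}
  W-γ: {C-α, C-δ, C-ε, C-ζ}
  W-δ: {C-γ, C-δ, C-ζ}
  W-ε: {C-δ, C-ε, C-ζ}
  W-ζ: {C-β, C-γ, C-δ}
  W-η: {C-β, C-γ, C-δ}
No single site covers all 6 demand points.
But {W-γ, W-ζ} covers everything, so the minimum is 2.

2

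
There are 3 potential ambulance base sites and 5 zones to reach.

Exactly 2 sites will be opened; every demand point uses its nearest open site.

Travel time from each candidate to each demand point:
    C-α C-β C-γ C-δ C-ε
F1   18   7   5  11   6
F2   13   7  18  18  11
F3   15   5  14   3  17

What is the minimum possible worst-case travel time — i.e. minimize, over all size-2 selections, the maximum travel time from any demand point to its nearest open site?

Open {F1, F2}.
  Farthest demand point is C-α at travel time 13 (to F2); all others are ≤ 13.
With {F2, F3} the worst case is 14.
With {F1, F3} the worst case is 15.
No size-2 selection achieves below 13.

13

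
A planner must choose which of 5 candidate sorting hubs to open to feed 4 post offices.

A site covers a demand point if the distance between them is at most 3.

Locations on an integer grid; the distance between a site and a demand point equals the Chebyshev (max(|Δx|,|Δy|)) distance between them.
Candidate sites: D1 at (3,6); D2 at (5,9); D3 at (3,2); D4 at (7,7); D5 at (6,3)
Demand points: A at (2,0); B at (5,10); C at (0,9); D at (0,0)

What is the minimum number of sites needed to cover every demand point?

3

Coverage sets (demand points within 3 of each site):
  D1: {C}
  D2: {B}
  D3: {A, D}
  D4: {B}
  D5: {}
No 2 sites suffice: every size-2 union leaves at least one demand point uncovered.
But {D1, D2, D3} covers everything, so the minimum is 3.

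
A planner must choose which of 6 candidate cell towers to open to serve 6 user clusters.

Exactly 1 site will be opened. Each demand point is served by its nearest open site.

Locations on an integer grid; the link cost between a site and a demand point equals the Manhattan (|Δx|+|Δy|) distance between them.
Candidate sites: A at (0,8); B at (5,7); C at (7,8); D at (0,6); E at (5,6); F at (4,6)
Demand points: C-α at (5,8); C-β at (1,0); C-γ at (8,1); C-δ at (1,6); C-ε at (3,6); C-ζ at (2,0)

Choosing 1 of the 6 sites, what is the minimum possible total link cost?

33

Open {F}.
  C-α→F 3, C-β→F 9, C-γ→F 9, C-δ→F 3, C-ε→F 1, C-ζ→F 8  ⇒ total 33.
Compare {E}: total 35.
Compare {B}: total 39.
No size-1 selection does better; minimum is 33.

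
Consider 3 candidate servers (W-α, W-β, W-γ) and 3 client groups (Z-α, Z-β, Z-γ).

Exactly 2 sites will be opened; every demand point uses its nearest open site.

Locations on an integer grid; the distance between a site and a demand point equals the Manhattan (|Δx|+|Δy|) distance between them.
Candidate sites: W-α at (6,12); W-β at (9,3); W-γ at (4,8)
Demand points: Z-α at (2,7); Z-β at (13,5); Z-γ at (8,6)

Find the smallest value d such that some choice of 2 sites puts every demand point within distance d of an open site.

Open {W-β, W-γ}.
  Farthest demand point is Z-β at distance 6 (to W-β); all others are ≤ 6.
With {W-α, W-β} the worst case is 9.
With {W-α, W-γ} the worst case is 12.
No size-2 selection achieves below 6.

6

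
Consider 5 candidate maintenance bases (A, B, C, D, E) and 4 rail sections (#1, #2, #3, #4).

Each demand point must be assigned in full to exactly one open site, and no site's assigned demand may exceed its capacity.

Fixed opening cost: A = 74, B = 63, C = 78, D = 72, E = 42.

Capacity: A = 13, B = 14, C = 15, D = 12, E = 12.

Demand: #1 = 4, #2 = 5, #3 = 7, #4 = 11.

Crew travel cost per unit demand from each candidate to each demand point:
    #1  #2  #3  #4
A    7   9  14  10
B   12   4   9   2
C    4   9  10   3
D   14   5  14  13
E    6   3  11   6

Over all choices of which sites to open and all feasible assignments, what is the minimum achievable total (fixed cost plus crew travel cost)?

Open {C, E}; cheapest assignment that respects the capacities:
  C (cap 15, load 15): #1, #4 — cost 4×4 + 11×3 = 49
  E (cap 12, load 12): #2, #3 — cost 5×3 + 7×11 = 92
  Shipping 141, fixed 120 → total 261.
  Any other capacity-feasible assignment to {C, E} ships for at least 141.
Compare {B, C}: its best feasible assignment gives total 273.
Compare {B, C, E}: its best feasible assignment gives total 306.
Every other set of open sites that can feasibly serve all demand totals ≥ 273 even under its best assignment. Minimum: 261.

261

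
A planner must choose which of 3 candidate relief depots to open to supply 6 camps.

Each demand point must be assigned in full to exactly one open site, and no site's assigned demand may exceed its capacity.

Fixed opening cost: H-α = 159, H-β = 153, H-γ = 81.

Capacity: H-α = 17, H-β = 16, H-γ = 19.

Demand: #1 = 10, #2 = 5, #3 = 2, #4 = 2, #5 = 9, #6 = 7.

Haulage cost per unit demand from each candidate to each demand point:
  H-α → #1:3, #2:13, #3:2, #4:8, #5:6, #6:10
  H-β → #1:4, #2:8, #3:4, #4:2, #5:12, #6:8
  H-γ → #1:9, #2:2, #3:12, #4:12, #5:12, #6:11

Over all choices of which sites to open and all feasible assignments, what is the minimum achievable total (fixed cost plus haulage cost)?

506

Open {H-α, H-γ}; cheapest assignment that respects the capacities:
  H-α (cap 17, load 17): #1, #6 — cost 10×3 + 7×10 = 100
  H-γ (cap 19, load 18): #2, #3, #4, #5 — cost 5×2 + 2×12 + 2×12 + 9×12 = 166
  Shipping 266, fixed 240 → total 506.
  Any other capacity-feasible assignment to {H-α, H-γ} ships for at least 266.
Compare {H-β, H-γ}: its best feasible assignment gives total 540.
Compare {H-α, H-β, H-γ}: its best feasible assignment gives total 579.
Every other set of open sites that can feasibly serve all demand totals ≥ 540 even under its best assignment. Minimum: 506.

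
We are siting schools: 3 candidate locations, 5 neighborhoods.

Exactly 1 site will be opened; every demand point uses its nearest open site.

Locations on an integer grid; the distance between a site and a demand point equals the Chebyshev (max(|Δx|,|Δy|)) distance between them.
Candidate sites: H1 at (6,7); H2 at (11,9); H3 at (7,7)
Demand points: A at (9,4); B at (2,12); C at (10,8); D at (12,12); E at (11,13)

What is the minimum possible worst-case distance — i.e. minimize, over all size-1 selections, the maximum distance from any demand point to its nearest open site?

Open {H1}.
  Farthest demand point is D at distance 6 (to H1); all others are ≤ 6.
With {H3} the worst case is 6.
With {H2} the worst case is 9.
No size-1 selection achieves below 6.

6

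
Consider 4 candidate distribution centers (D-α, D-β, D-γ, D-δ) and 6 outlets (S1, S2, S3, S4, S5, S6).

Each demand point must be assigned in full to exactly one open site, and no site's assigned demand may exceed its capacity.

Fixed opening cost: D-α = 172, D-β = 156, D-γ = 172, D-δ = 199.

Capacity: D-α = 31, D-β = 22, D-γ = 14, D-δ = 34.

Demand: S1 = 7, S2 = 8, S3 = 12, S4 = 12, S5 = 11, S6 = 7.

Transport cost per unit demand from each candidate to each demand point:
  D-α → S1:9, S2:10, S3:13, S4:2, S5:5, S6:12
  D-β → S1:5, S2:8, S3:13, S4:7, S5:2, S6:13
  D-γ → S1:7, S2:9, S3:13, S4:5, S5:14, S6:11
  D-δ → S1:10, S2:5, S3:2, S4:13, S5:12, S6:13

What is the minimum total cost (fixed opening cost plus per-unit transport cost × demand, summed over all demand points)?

Open {D-α, D-δ}; cheapest assignment that respects the capacities:
  D-α (cap 31, load 30): S1, S4, S5 — cost 7×9 + 12×2 + 11×5 = 142
  D-δ (cap 34, load 27): S2, S3, S6 — cost 8×5 + 12×2 + 7×13 = 155
  Shipping 297, fixed 371 → total 668.
  Any other capacity-feasible assignment to {D-α, D-δ} ships for at least 297.
Compare {D-α, D-β, D-δ}: its best feasible assignment gives total 756.
Compare {D-β, D-γ, D-δ}: its best feasible assignment gives total 799.
Every other set of open sites that can feasibly serve all demand totals ≥ 756 even under its best assignment. Minimum: 668.

668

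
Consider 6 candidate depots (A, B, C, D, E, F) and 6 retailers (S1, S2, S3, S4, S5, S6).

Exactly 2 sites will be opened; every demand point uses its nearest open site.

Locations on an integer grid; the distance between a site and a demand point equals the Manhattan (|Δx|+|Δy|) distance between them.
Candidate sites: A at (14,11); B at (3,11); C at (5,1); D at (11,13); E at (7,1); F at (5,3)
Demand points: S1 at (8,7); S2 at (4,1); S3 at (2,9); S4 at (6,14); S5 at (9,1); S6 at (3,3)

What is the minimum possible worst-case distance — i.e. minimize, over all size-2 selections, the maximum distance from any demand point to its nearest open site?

Open {B, E}.
  Farthest demand point is S1 at distance 7 (to E); all others are ≤ 7.
With {B, F} the worst case is 7.
With {B, C} the worst case is 9.
No size-2 selection achieves below 7.

7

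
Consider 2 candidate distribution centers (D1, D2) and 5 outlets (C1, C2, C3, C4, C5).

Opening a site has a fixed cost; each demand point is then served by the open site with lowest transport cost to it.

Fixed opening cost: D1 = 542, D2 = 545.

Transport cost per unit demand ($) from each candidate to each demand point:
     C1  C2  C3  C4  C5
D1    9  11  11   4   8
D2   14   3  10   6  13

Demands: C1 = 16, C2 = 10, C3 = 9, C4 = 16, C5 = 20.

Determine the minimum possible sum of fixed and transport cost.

1119

Open {D1}: assign each demand point to its cheapest open site.
  C1→D1 16×9=144, C2→D1 10×11=110, C3→D1 9×11=99, C4→D1 16×4=64, C5→D1 20×8=160
  transport cost 577, fixed 542 → total 1119.
Compare {D2}: transport cost 700 + fixed 545 = 1245.
Compare {D1, D2}: transport cost 488 + fixed 1087 = 1575.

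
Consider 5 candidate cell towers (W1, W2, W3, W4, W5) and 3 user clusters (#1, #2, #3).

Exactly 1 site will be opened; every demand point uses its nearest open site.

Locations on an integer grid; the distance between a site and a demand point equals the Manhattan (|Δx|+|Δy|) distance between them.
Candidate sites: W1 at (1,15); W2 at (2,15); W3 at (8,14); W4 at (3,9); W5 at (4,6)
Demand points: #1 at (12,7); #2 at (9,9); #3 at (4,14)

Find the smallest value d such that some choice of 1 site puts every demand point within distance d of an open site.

9

Open {W5}.
  Farthest demand point is #1 at distance 9 (to W5); all others are ≤ 9.
With {W3} the worst case is 11.
With {W4} the worst case is 11.
No size-1 selection achieves below 9.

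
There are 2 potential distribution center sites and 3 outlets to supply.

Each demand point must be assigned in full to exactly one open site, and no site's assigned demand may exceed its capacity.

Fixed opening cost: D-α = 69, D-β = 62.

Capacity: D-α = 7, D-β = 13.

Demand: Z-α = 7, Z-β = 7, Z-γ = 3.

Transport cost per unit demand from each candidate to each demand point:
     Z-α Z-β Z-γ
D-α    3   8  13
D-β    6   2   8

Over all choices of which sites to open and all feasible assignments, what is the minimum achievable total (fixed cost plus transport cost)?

Open {D-α, D-β}; cheapest assignment that respects the capacities:
  D-α (cap 7, load 7): Z-α — cost 7×3 = 21
  D-β (cap 13, load 10): Z-β, Z-γ — cost 7×2 + 3×8 = 38
  Shipping 59, fixed 131 → total 190.
  Any other capacity-feasible assignment to {D-α, D-β} ships for at least 59.
Total demand is 17 and no other set of sites has combined capacity ≥ 17, so {D-α, D-β} is the only feasible choice of open sites. Minimum: 190.

190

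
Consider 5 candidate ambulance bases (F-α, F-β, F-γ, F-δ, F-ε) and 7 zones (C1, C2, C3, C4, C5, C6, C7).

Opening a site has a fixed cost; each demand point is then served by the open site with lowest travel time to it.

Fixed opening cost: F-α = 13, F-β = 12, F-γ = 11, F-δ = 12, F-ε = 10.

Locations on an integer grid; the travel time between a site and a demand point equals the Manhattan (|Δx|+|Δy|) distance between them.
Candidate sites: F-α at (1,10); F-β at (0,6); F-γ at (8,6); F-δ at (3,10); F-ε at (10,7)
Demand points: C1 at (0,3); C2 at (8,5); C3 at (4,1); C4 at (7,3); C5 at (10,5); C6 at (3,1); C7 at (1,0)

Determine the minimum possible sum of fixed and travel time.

58

Open {F-β, F-γ}: assign each demand point to its cheapest open site.
  C1→F-β 3, C2→F-γ 1, C3→F-β 9, C4→F-γ 4, C5→F-γ 3, C6→F-β 8, C7→F-β 7
  travel time 35, fixed 23 → total 58.
Compare {F-γ}: travel time 51 + fixed 11 = 62.
Compare {F-β, F-ε}: travel time 40 + fixed 22 = 62.
Compare {F-β, F-γ, F-ε}: travel time 34 + fixed 33 = 67.
All other subsets cost ≥ 62. Minimum total cost: 58.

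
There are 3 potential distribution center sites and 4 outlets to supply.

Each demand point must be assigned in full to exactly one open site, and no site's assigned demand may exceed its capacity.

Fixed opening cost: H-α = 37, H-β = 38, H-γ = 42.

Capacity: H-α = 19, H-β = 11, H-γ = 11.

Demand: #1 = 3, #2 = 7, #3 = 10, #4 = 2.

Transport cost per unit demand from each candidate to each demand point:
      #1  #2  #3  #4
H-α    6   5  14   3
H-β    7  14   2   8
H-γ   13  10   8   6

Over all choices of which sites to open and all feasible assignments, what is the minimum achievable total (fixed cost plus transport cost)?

154

Open {H-α, H-β}; cheapest assignment that respects the capacities:
  H-α (cap 19, load 12): #1, #2, #4 — cost 3×6 + 7×5 + 2×3 = 59
  H-β (cap 11, load 10): #3 — cost 10×2 = 20
  Shipping 79, fixed 75 → total 154.
  Any other capacity-feasible assignment to {H-α, H-β} ships for at least 79.
Compare {H-α, H-β, H-γ}: its best feasible assignment gives total 196.
Compare {H-α, H-γ}: its best feasible assignment gives total 218.
Every other set of open sites that can feasibly serve all demand totals ≥ 196 even under its best assignment. Minimum: 154.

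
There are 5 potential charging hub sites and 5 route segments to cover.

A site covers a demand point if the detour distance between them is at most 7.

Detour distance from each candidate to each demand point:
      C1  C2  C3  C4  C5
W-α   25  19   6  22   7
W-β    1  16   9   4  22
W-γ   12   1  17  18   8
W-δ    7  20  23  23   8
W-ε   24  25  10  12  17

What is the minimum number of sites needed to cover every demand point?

3

Coverage sets (demand points within 7 of each site):
  W-α: {C3, C5}
  W-β: {C1, C4}
  W-γ: {C2}
  W-δ: {C1}
  W-ε: {}
No 2 sites suffice: every size-2 union leaves at least one demand point uncovered.
But {W-α, W-β, W-γ} covers everything, so the minimum is 3.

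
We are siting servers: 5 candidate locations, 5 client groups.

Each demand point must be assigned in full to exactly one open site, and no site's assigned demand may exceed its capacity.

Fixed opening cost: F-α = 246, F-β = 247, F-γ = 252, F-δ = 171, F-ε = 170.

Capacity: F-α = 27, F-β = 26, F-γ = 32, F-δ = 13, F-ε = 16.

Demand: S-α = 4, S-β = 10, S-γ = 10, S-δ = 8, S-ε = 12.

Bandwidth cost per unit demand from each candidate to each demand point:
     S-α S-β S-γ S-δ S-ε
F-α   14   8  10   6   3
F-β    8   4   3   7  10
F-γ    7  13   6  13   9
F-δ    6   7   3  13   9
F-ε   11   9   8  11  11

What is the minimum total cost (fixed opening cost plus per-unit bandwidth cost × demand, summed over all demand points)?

Open {F-α, F-β}; cheapest assignment that respects the capacities:
  F-α (cap 27, load 20): S-δ, S-ε — cost 8×6 + 12×3 = 84
  F-β (cap 26, load 24): S-α, S-β, S-γ — cost 4×8 + 10×4 + 10×3 = 102
  Shipping 186, fixed 493 → total 679.
  Any other capacity-feasible assignment to {F-α, F-β} ships for at least 186.
Compare {F-β, F-γ}: its best feasible assignment gives total 791.
Compare {F-α, F-γ}: its best feasible assignment gives total 800.
Every other set of open sites that can feasibly serve all demand totals ≥ 791 even under its best assignment. Minimum: 679.

679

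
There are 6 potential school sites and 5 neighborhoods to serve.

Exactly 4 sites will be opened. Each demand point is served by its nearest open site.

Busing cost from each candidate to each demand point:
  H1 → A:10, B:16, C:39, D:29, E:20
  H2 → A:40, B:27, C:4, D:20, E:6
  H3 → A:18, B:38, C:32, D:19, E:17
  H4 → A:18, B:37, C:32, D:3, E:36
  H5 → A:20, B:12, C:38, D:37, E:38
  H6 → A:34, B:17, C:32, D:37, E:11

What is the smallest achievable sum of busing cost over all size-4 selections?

Open {H1, H2, H4, H5}.
  A→H1 10, B→H5 12, C→H2 4, D→H4 3, E→H2 6  ⇒ total 35.
Compare {H1, H2, H3, H4}: total 39.
Compare {H1, H2, H4, H6}: total 39.
No size-4 selection does better; minimum is 35.

35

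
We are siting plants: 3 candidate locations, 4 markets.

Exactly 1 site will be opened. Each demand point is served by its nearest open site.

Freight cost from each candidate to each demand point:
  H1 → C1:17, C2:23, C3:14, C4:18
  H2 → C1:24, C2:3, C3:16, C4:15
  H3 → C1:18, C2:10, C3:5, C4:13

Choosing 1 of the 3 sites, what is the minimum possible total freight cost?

Open {H3}.
  C1→H3 18, C2→H3 10, C3→H3 5, C4→H3 13  ⇒ total 46.
Compare {H2}: total 58.
Compare {H1}: total 72.

46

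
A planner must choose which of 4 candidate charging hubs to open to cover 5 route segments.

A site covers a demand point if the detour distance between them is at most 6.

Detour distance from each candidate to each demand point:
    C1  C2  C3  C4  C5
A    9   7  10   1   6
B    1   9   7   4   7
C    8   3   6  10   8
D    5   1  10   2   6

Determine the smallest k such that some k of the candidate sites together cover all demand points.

2

Coverage sets (demand points within 6 of each site):
  A: {C4, C5}
  B: {C1, C4}
  C: {C2, C3}
  D: {C1, C2, C4, C5}
No single site covers all 5 demand points.
But {C, D} covers everything, so the minimum is 2.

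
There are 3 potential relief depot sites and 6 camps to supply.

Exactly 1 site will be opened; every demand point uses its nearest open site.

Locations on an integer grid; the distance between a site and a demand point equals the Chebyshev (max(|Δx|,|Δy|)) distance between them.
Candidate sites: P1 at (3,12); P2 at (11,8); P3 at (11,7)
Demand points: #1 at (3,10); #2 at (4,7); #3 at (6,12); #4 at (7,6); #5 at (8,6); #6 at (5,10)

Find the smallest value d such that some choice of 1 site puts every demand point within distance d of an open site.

Open {P1}.
  Farthest demand point is #4 at distance 6 (to P1); all others are ≤ 6.
With {P2} the worst case is 8.
With {P3} the worst case is 8.
No size-1 selection achieves below 6.

6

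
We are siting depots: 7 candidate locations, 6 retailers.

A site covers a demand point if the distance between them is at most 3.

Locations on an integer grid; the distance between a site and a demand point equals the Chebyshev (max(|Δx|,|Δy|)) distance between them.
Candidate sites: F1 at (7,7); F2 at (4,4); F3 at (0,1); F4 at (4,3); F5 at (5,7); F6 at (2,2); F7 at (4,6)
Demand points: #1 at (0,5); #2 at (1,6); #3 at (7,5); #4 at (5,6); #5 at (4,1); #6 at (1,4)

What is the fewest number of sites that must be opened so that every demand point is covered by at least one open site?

2

Coverage sets (demand points within 3 of each site):
  F1: {#3, #4}
  F2: {#2, #3, #4, #5, #6}
  F3: {#6}
  F4: {#2, #3, #4, #5, #6}
  F5: {#3, #4}
  F6: {#1, #5, #6}
  F7: {#2, #3, #4, #6}
No single site covers all 6 demand points.
But {F2, F6} covers everything, so the minimum is 2.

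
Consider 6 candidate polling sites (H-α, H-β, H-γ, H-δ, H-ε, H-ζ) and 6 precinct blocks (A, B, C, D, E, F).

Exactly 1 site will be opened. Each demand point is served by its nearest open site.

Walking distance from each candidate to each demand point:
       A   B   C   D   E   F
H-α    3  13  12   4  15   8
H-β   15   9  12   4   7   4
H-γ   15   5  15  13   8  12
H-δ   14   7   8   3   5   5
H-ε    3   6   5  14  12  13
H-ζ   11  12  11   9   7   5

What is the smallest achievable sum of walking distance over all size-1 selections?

42

Open {H-δ}.
  A→H-δ 14, B→H-δ 7, C→H-δ 8, D→H-δ 3, E→H-δ 5, F→H-δ 5  ⇒ total 42.
Compare {H-β}: total 51.
Compare {H-ε}: total 53.
No size-1 selection does better; minimum is 42.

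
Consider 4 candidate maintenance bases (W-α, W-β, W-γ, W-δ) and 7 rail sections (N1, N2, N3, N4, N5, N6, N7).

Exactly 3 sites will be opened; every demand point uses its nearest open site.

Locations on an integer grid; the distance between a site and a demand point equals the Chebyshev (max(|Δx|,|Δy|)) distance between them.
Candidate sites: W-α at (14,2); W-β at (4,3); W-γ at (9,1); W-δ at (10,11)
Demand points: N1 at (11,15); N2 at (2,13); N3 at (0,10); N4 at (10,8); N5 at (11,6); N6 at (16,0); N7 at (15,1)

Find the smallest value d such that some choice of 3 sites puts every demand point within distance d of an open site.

Open {W-α, W-β, W-δ}.
  Farthest demand point is N2 at distance 8 (to W-δ); all others are ≤ 8.
With {W-β, W-γ, W-δ} the worst case is 8.
With {W-α, W-γ, W-δ} the worst case is 9.
No size-3 selection achieves below 8.

8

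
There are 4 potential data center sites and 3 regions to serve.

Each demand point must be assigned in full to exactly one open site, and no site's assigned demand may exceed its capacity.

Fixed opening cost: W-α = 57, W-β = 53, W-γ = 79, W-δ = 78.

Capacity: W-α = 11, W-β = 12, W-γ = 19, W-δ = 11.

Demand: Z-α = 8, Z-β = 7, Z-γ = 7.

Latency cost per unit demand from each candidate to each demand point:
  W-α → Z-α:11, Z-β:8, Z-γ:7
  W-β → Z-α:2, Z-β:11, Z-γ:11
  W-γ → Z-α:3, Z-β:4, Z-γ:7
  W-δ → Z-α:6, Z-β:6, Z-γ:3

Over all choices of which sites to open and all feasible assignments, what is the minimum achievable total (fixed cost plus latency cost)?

225

Open {W-β, W-γ}; cheapest assignment that respects the capacities:
  W-β (cap 12, load 8): Z-α — cost 8×2 = 16
  W-γ (cap 19, load 14): Z-β, Z-γ — cost 7×4 + 7×7 = 77
  Shipping 93, fixed 132 → total 225.
  Any other capacity-feasible assignment to {W-β, W-γ} ships for at least 93.
Compare {W-γ, W-δ}: its best feasible assignment gives total 230.
Compare {W-α, W-γ}: its best feasible assignment gives total 237.
Every other set of open sites that can feasibly serve all demand totals ≥ 230 even under its best assignment. Minimum: 225.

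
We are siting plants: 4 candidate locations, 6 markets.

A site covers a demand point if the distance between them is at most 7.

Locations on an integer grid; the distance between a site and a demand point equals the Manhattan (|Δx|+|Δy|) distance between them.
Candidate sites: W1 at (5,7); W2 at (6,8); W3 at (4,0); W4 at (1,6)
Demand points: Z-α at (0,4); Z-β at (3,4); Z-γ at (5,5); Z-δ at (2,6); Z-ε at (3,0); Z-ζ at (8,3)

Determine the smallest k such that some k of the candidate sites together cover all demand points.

Coverage sets (demand points within 7 of each site):
  W1: {Z-β, Z-γ, Z-δ, Z-ζ}
  W2: {Z-β, Z-γ, Z-δ, Z-ζ}
  W3: {Z-β, Z-γ, Z-ε, Z-ζ}
  W4: {Z-α, Z-β, Z-γ, Z-δ}
No single site covers all 6 demand points.
But {W3, W4} covers everything, so the minimum is 2.

2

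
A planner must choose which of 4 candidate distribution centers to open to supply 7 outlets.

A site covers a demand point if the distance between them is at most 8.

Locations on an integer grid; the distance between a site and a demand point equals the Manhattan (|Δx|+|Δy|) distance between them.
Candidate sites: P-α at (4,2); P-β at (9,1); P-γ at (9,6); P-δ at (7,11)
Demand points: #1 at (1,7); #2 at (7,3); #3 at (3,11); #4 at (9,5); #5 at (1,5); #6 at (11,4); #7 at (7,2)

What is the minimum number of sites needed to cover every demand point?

Coverage sets (demand points within 8 of each site):
  P-α: {#1, #2, #4, #5, #7}
  P-β: {#2, #4, #6, #7}
  P-γ: {#2, #4, #6, #7}
  P-δ: {#2, #3, #4}
No 2 sites suffice: every size-2 union leaves at least one demand point uncovered.
But {P-α, P-β, P-δ} covers everything, so the minimum is 3.

3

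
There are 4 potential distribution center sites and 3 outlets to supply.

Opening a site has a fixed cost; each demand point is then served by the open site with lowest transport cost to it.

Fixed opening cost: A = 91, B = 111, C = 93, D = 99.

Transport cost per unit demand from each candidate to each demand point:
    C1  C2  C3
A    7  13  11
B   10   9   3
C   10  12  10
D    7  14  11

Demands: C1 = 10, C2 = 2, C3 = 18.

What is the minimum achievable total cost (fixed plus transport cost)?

283

Open {B}: assign each demand point to its cheapest open site.
  C1→B 10×10=100, C2→B 2×9=18, C3→B 18×3=54
  transport cost 172, fixed 111 → total 283.
Compare {A, B}: transport cost 142 + fixed 202 = 344.
Compare {B, D}: transport cost 142 + fixed 210 = 352.
Compare {B, C}: transport cost 172 + fixed 204 = 376.
All other subsets cost ≥ 344. Minimum total cost: 283.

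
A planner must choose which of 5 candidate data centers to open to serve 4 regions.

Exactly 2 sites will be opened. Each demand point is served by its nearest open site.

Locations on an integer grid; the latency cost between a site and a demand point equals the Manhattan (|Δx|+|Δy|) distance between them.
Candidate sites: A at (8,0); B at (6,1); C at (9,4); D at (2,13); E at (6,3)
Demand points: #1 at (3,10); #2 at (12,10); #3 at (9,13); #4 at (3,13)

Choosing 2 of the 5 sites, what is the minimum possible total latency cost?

21

Open {C, D}.
  #1→D 4, #2→C 9, #3→D 7, #4→D 1  ⇒ total 21.
Compare {A, D}: total 25.
Compare {B, D}: total 25.
No size-2 selection does better; minimum is 21.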